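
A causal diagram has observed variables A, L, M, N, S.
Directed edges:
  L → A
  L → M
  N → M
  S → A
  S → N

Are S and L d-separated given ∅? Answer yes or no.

Bayes-Ball from S | ∅ reaches {A,M,N}.
L ∉ reach(S|∅) ⇒ S ⊥ L | ∅.

Yes — S ⊥ L | ∅.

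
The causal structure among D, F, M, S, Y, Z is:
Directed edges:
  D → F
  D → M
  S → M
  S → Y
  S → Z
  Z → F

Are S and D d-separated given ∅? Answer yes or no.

Yes — S ⊥ D | ∅.

Bayes-Ball from S | ∅ reaches {F,M,Y,Z}.
D ∉ reach(S|∅) ⇒ S ⊥ D | ∅.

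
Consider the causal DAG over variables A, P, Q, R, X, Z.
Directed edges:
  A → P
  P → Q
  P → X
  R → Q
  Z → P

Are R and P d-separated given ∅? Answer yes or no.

Yes — R ⊥ P | ∅.

Bayes-Ball from R | ∅ reaches {Q}.
P ∉ reach(R|∅) ⇒ R ⊥ P | ∅.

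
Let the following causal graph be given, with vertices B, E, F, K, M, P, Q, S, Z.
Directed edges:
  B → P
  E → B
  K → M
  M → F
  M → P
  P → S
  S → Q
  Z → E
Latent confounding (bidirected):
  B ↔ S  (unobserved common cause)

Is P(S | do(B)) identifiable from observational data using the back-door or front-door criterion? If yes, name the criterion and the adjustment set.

P(S|do(B)): frontdoor, adjust for {P}.

desc(B)\{B}={P,Q,S}; candidates ⊆ {E,F,K,M,Z}.
B↔S: latent back-door arc(s) into B.
size 0: {}; under {} B still reaches {E,Q,S,Z} ∋ S.
size 1: {E}, {F}, {K} …(+2); under {E} B still reaches {Q,S} ∋ S.
size 2: {E,F}, {E,K}, {E,M} …(+7); under {E,F} B still reaches {Q,S} ∋ S.
B↔S cannot be blocked by any observed set — no back-door set.
{P}: (i) intercepts every directed B→S path; (ii) no back-door B→{P}; (iii) {B} blocks every back-door {P}→S. Front-door holds.
P(S|do(B)) = Σ_{P} P(P|B) Σ_{B'} P(S|P,B')P(B').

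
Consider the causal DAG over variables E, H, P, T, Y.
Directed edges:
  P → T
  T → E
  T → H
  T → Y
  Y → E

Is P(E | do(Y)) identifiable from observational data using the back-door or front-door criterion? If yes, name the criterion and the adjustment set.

P(E|do(Y)): backdoor, adjust for {T}.

desc(Y)\{Y}={E}; candidates ⊆ {H,P,T}.
size 0: {}; under {} Y still reaches {E,H,P,T} ∋ E.
{T}: Y⊥E given {T} in G with Y→· removed — back-door holds.
P(E|do(Y)) = Σ_{T} P(E|Y,T)·P(T).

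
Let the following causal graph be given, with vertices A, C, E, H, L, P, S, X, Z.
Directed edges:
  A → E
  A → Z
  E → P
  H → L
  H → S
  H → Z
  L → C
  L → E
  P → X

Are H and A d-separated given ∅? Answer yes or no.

Yes — H ⊥ A | ∅.

Bayes-Ball from H | ∅ reaches {C,E,L,P,S,X,Z}.
A ∉ reach(H|∅) ⇒ H ⊥ A | ∅.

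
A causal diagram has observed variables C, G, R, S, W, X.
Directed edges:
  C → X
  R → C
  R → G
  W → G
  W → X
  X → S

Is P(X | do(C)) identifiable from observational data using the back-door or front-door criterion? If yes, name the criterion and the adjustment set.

P(X|do(C)): backdoor, adjust for ∅.

desc(C)\{C}={S,X}; candidates ⊆ {G,R,W}.
∅: C⊥X given ∅ in G with C→· removed — back-door holds.
P(X|do(C)) = P(X|C) — no adjustment needed.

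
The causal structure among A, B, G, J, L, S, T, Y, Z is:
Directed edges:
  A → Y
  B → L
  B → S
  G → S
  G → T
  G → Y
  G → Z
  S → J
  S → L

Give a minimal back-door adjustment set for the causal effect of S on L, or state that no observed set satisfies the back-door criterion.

desc(S)\{S}={J,L}; candidates ⊆ {A,B,G,T,Y,Z}.
size 0: {}; under {} S still reaches {B,G,L,T,Y,Z} ∋ L.
{B}: S⊥L given {B} in G with S→· removed — back-door holds.

S→L: minimal back-door set {B}.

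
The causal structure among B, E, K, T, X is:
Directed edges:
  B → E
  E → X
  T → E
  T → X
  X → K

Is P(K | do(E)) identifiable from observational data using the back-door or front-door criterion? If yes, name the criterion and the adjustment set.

P(K|do(E)): backdoor, adjust for {T}.

desc(E)\{E}={K,X}; candidates ⊆ {B,T}.
size 0: {}; under {} E still reaches {B,K,T,X} ∋ K.
{T}: E⊥K given {T} in G with E→· removed — back-door holds.
P(K|do(E)) = Σ_{T} P(K|E,T)·P(T).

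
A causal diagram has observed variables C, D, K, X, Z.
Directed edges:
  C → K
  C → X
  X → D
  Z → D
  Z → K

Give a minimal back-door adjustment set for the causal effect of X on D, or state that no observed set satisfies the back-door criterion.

desc(X)\{X}={D}; candidates ⊆ {C,K,Z}.
∅: X⊥D given ∅ in G with X→· removed — back-door holds.

X→D: minimal back-door set ∅.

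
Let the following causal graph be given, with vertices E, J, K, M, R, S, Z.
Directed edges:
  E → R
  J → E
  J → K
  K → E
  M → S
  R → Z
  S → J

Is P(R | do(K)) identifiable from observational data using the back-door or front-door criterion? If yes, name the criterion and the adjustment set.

P(R|do(K)): backdoor, adjust for {J}.

desc(K)\{K}={E,R,Z}; candidates ⊆ {J,M,S}.
size 0: {}; under {} K still reaches {E,J,M,R,S,Z} ∋ R.
{J}: K⊥R given {J} in G with K→· removed — back-door holds.
P(R|do(K)) = Σ_{J} P(R|K,J)·P(J).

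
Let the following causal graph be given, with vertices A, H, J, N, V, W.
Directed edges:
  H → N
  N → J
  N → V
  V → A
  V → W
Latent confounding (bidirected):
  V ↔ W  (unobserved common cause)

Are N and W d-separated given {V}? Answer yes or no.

No — N and W are d-connected given {V}.

Bayes-Ball from N | {V} reaches {H,J,W}.
W ∈ reach(N|{V}) ⇒ N ⊥̸ W | {V}.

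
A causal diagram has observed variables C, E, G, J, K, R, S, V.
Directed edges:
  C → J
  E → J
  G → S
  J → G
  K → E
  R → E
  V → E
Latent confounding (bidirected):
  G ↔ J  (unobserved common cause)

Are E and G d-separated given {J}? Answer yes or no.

No — E and G are d-connected given {J}.

Bayes-Ball from E | {J} reaches {C,G,K,R,S,V}.
G ∈ reach(E|{J}) ⇒ E ⊥̸ G | {J}.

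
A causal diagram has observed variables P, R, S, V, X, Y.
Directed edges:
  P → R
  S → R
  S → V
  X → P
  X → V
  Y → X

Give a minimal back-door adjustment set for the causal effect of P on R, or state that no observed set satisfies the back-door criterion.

P→R: minimal back-door set ∅.

desc(P)\{P}={R}; candidates ⊆ {S,V,X,Y}.
∅: P⊥R given ∅ in G with P→· removed — back-door holds.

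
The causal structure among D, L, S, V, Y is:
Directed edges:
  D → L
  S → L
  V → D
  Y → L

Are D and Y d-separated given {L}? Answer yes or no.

No — D and Y are d-connected given {L}.

Bayes-Ball from D | {L} reaches {S,V,Y}.
Y ∈ reach(D|{L}) ⇒ D ⊥̸ Y | {L}.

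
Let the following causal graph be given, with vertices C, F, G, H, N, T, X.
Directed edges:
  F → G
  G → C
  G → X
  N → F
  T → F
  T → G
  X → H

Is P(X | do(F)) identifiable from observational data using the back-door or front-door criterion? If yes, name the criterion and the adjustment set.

desc(F)\{F}={C,G,H,X}; candidates ⊆ {N,T}.
size 0: {}; under {} F still reaches {C,G,H,N,T,X} ∋ X.
{T}: F⊥X given {T} in G with F→· removed — back-door holds.
P(X|do(F)) = Σ_{T} P(X|F,T)·P(T).

P(X|do(F)): backdoor, adjust for {T}.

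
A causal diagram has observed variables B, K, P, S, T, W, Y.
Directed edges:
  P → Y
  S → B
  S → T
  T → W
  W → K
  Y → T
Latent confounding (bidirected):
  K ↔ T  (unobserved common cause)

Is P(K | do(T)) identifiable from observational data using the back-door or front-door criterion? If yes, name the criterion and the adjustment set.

P(K|do(T)): frontdoor, adjust for {W}.

desc(T)\{T}={K,W}; candidates ⊆ {B,P,S,Y}.
T↔K: latent back-door arc(s) into T.
size 0: {}; under {} T still reaches {B,K,P,S,Y} ∋ K.
size 1: {B}, {P}, {S} …(+1); under {B} T still reaches {K,P,S,Y} ∋ K.
size 2: {B,P}, {B,S}, {B,Y} …(+3); under {B,P} T still reaches {K,S,Y} ∋ K.
T↔K cannot be blocked by any observed set — no back-door set.
{W}: (i) intercepts every directed T→K path; (ii) no back-door T→{W}; (iii) {T} blocks every back-door {W}→K. Front-door holds.
P(K|do(T)) = Σ_{W} P(W|T) Σ_{T'} P(K|W,T')P(T').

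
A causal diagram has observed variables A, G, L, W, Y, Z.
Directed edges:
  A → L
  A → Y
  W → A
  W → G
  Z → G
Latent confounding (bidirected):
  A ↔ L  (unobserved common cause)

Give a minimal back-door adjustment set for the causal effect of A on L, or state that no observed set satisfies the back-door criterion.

A→L: no observed back-door set.

desc(A)\{A}={L,Y}; candidates ⊆ {G,W,Z}.
A↔L: latent back-door arc(s) into A.
size 0: {}; under {} A still reaches {G,L,W} ∋ L.
size 1: {G}, {W}, {Z}; under {G} A still reaches {L,W,Z} ∋ L.
size 2: {G,W}, {G,Z}, {W,Z}; under {G,W} A still reaches {L} ∋ L.
A↔L cannot be blocked by any observed set — no back-door set.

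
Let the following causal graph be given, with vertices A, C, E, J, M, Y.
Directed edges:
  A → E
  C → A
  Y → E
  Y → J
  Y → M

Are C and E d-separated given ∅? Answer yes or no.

Bayes-Ball from C | ∅ reaches {A,E}.
E ∈ reach(C|∅) ⇒ C ⊥̸ E | ∅.

No — C and E are d-connected given ∅.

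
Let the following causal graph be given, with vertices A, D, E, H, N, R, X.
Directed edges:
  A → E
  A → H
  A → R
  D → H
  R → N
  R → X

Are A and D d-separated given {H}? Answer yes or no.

Bayes-Ball from A | {H} reaches {D,E,N,R,X}.
D ∈ reach(A|{H}) ⇒ A ⊥̸ D | {H}.

No — A and D are d-connected given {H}.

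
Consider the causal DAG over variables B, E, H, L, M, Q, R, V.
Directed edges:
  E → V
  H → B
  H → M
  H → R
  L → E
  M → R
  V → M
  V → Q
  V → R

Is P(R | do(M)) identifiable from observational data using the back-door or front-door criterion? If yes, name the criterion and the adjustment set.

desc(M)\{M}={R}; candidates ⊆ {B,E,H,L,Q,V}.
size 0: {}; under {} M still reaches {B,E,H,L,Q,R,V} ∋ R.
size 1: {B}, {E}, {H} …(+3); under {B} M still reaches {E,H,L,Q,R,V} ∋ R.
{H,V}: M⊥R given {H,V} in G with M→· removed — back-door holds.
P(R|do(M)) = Σ_{H,V} P(R|M,H,V)·P(H,V).

P(R|do(M)): backdoor, adjust for {H, V}.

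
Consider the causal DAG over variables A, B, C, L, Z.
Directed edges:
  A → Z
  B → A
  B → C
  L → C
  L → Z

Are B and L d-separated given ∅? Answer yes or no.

Bayes-Ball from B | ∅ reaches {A,C,Z}.
L ∉ reach(B|∅) ⇒ B ⊥ L | ∅.

Yes — B ⊥ L | ∅.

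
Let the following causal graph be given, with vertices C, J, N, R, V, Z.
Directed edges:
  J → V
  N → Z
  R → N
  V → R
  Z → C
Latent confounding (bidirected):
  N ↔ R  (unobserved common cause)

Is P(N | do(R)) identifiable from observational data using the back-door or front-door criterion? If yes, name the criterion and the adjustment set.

P(N|do(R)): not identifiable (no BD/FD set).

desc(R)\{R}={C,N,Z}; candidates ⊆ {J,V}.
R↔N: latent back-door arc(s) into R.
size 0: {}; under {} R still reaches {C,J,N,V,Z} ∋ N.
size 1: {J}, {V}; under {J} R still reaches {C,N,V,Z} ∋ N.
size 2: {J,V}; under {J,V} R still reaches {C,N,Z} ∋ N.
R↔N cannot be blocked by any observed set — no back-door set.
No mediator lies on a directed R→…→N path.
Neither criterion identifies P(N|do(R)) in this graph.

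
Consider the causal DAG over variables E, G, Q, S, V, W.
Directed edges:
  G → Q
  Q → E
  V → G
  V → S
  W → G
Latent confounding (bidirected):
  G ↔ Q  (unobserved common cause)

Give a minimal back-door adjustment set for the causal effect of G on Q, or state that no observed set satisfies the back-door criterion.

G→Q: no observed back-door set.

desc(G)\{G}={E,Q}; candidates ⊆ {S,V,W}.
G↔Q: latent back-door arc(s) into G.
size 0: {}; under {} G still reaches {E,Q,S,V,W} ∋ Q.
size 1: {S}, {V}, {W}; under {S} G still reaches {E,Q,V,W} ∋ Q.
size 2: {S,V}, {S,W}, {V,W}; under {S,V} G still reaches {E,Q,W} ∋ Q.
G↔Q cannot be blocked by any observed set — no back-door set.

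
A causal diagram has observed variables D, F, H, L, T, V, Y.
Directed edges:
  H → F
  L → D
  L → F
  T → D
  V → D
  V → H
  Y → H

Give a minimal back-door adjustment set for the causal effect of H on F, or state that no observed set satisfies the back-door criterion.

H→F: minimal back-door set ∅.

desc(H)\{H}={F}; candidates ⊆ {D,L,T,V,Y}.
∅: H⊥F given ∅ in G with H→· removed — back-door holds.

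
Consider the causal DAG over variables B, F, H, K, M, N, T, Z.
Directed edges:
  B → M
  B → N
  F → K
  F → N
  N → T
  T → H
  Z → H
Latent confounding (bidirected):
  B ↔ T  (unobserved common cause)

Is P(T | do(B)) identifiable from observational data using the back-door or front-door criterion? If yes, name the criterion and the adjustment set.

desc(B)\{B}={H,M,N,T}; candidates ⊆ {F,K,Z}.
B↔T: latent back-door arc(s) into B.
size 0: {}; under {} B still reaches {H,T} ∋ T.
size 1: {F}, {K}, {Z}; under {F} B still reaches {H,T} ∋ T.
size 2: {F,K}, {F,Z}, {K,Z}; under {F,K} B still reaches {H,T} ∋ T.
B↔T cannot be blocked by any observed set — no back-door set.
{N}: (i) intercepts every directed B→T path; (ii) no back-door B→{N}; (iii) {B} blocks every back-door {N}→T. Front-door holds.
P(T|do(B)) = Σ_{N} P(N|B) Σ_{B'} P(T|N,B')P(B').

P(T|do(B)): frontdoor, adjust for {N}.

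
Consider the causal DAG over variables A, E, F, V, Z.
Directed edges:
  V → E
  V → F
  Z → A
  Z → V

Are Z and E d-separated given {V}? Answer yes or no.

Bayes-Ball from Z | {V} reaches {A}.
E ∉ reach(Z|{V}) ⇒ Z ⊥ E | {V}.

Yes — Z ⊥ E | {V}.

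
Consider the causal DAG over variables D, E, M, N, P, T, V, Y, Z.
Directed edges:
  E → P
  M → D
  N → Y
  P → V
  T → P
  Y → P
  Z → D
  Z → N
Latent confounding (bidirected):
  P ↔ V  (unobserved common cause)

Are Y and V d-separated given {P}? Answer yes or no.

Bayes-Ball from Y | {P} reaches {D,E,N,T,V,Z}.
V ∈ reach(Y|{P}) ⇒ Y ⊥̸ V | {P}.

No — Y and V are d-connected given {P}.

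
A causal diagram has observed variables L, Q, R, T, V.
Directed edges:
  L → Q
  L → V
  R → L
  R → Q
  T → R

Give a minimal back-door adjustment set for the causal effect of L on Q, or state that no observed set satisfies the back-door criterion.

L→Q: minimal back-door set {R}.

desc(L)\{L}={Q,V}; candidates ⊆ {R,T}.
size 0: {}; under {} L still reaches {Q,R,T} ∋ Q.
{R}: L⊥Q given {R} in G with L→· removed — back-door holds.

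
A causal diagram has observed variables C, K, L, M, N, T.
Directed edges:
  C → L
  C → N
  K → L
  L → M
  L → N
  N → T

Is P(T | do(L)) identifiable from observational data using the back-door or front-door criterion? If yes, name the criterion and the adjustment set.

desc(L)\{L}={M,N,T}; candidates ⊆ {C,K}.
size 0: {}; under {} L still reaches {C,K,N,T} ∋ T.
{C}: L⊥T given {C} in G with L→· removed — back-door holds.
P(T|do(L)) = Σ_{C} P(T|L,C)·P(C).

P(T|do(L)): backdoor, adjust for {C}.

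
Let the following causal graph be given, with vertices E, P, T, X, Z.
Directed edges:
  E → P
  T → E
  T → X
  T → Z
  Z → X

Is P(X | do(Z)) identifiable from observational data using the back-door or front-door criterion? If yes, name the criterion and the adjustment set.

desc(Z)\{Z}={X}; candidates ⊆ {E,P,T}.
size 0: {}; under {} Z still reaches {E,P,T,X} ∋ X.
{T}: Z⊥X given {T} in G with Z→· removed — back-door holds.
P(X|do(Z)) = Σ_{T} P(X|Z,T)·P(T).

P(X|do(Z)): backdoor, adjust for {T}.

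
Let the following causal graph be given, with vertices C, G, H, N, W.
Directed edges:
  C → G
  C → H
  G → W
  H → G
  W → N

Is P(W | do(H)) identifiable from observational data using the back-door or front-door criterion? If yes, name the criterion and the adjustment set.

desc(H)\{H}={G,N,W}; candidates ⊆ {C}.
size 0: {}; under {} H still reaches {C,G,N,W} ∋ W.
{C}: H⊥W given {C} in G with H→· removed — back-door holds.
P(W|do(H)) = Σ_{C} P(W|H,C)·P(C).

P(W|do(H)): backdoor, adjust for {C}.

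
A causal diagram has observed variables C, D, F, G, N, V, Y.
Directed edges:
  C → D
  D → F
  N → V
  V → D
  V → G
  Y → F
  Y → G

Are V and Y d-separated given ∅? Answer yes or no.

Yes — V ⊥ Y | ∅.

Bayes-Ball from V | ∅ reaches {D,F,G,N}.
Y ∉ reach(V|∅) ⇒ V ⊥ Y | ∅.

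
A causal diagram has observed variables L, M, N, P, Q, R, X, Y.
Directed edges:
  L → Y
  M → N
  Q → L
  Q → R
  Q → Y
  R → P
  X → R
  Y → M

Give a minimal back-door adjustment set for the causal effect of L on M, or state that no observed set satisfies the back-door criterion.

L→M: minimal back-door set {Q}.

desc(L)\{L}={M,N,Y}; candidates ⊆ {P,Q,R,X}.
size 0: {}; under {} L still reaches {M,N,P,Q,R,Y} ∋ M.
{Q}: L⊥M given {Q} in G with L→· removed — back-door holds.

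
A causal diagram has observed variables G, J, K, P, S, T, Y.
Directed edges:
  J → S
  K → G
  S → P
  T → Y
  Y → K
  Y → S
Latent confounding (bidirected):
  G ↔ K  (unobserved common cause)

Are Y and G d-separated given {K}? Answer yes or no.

Bayes-Ball from Y | {K} reaches {G,P,S,T}.
G ∈ reach(Y|{K}) ⇒ Y ⊥̸ G | {K}.

No — Y and G are d-connected given {K}.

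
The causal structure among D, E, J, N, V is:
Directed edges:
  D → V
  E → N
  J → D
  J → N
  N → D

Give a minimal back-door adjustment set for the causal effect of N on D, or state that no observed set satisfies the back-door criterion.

desc(N)\{N}={D,V}; candidates ⊆ {E,J}.
size 0: {}; under {} N still reaches {D,E,J,V} ∋ D.
{J}: N⊥D given {J} in G with N→· removed — back-door holds.

N→D: minimal back-door set {J}.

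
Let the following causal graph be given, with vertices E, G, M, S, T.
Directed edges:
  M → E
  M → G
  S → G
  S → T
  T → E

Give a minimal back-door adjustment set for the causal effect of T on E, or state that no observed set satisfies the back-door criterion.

T→E: minimal back-door set ∅.

desc(T)\{T}={E}; candidates ⊆ {G,M,S}.
∅: T⊥E given ∅ in G with T→· removed — back-door holds.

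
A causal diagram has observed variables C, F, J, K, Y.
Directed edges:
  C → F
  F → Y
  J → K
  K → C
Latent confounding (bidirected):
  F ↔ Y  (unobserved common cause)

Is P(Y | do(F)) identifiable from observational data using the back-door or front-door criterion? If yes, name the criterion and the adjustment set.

desc(F)\{F}={Y}; candidates ⊆ {C,J,K}.
F↔Y: latent back-door arc(s) into F.
size 0: {}; under {} F still reaches {C,J,K,Y} ∋ Y.
size 1: {C}, {J}, {K}; under {C} F still reaches {Y} ∋ Y.
size 2: {C,J}, {C,K}, {J,K}; under {C,J} F still reaches {Y} ∋ Y.
F↔Y cannot be blocked by any observed set — no back-door set.
No mediator lies on a directed F→…→Y path.
Neither criterion identifies P(Y|do(F)) in this graph.

P(Y|do(F)): not identifiable (no BD/FD set).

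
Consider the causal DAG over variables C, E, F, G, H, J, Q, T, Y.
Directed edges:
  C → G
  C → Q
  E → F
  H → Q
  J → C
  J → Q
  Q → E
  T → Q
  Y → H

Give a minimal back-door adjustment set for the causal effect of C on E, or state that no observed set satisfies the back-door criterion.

C→E: minimal back-door set {J}.

desc(C)\{C}={E,F,G,Q}; candidates ⊆ {H,J,T,Y}.
size 0: {}; under {} C still reaches {E,F,J,Q} ∋ E.
{J}: C⊥E given {J} in G with C→· removed — back-door holds.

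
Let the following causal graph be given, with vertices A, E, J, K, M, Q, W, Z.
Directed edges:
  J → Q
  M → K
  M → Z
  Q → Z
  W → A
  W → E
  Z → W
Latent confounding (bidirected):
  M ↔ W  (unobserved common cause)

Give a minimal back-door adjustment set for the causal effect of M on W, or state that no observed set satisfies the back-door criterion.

M→W: no observed back-door set.

desc(M)\{M}={A,E,K,W,Z}; candidates ⊆ {J,Q}.
M↔W: latent back-door arc(s) into M.
size 0: {}; under {} M still reaches {A,E,W} ∋ W.
size 1: {J}, {Q}; under {J} M still reaches {A,E,W} ∋ W.
size 2: {J,Q}; under {J,Q} M still reaches {A,E,W} ∋ W.
M↔W cannot be blocked by any observed set — no back-door set.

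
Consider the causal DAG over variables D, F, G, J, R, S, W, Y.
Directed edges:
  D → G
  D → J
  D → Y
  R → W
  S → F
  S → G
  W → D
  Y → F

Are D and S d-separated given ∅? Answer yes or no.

Yes — D ⊥ S | ∅.

Bayes-Ball from D | ∅ reaches {F,G,J,R,W,Y}.
S ∉ reach(D|∅) ⇒ D ⊥ S | ∅.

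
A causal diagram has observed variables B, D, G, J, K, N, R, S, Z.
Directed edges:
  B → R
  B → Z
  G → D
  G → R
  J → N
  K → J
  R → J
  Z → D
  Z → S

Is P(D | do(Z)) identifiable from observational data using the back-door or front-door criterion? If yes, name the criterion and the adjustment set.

desc(Z)\{Z}={D,S}; candidates ⊆ {B,G,J,K,N,R}.
∅: Z⊥D given ∅ in G with Z→· removed — back-door holds.
P(D|do(Z)) = P(D|Z) — no adjustment needed.

P(D|do(Z)): backdoor, adjust for ∅.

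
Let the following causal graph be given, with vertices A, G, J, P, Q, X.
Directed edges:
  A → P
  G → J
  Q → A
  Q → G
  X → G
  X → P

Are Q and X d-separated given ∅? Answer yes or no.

Yes — Q ⊥ X | ∅.

Bayes-Ball from Q | ∅ reaches {A,G,J,P}.
X ∉ reach(Q|∅) ⇒ Q ⊥ X | ∅.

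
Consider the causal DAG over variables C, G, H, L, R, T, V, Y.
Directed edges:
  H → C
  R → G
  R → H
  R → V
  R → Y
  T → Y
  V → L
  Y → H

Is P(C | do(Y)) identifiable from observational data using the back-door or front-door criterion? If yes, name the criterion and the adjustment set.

P(C|do(Y)): backdoor, adjust for {R}.

desc(Y)\{Y}={C,H}; candidates ⊆ {G,L,R,T,V}.
size 0: {}; under {} Y still reaches {C,G,H,L,R,T,V} ∋ C.
{R}: Y⊥C given {R} in G with Y→· removed — back-door holds.
P(C|do(Y)) = Σ_{R} P(C|Y,R)·P(R).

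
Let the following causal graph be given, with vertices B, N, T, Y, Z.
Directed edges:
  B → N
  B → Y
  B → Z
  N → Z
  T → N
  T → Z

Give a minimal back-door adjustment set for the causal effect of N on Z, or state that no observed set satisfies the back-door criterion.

desc(N)\{N}={Z}; candidates ⊆ {B,T,Y}.
size 0: {}; under {} N still reaches {B,T,Y,Z} ∋ Z.
size 1: {B}, {T}, {Y}; under {B} N still reaches {T,Z} ∋ Z.
{B,T}: N⊥Z given {B,T} in G with N→· removed — back-door holds.

N→Z: minimal back-door set {B, T}.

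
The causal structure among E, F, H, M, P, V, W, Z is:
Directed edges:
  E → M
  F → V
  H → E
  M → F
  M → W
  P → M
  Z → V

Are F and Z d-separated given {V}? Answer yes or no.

No — F and Z are d-connected given {V}.

Bayes-Ball from F | {V} reaches {E,H,M,P,W,Z}.
Z ∈ reach(F|{V}) ⇒ F ⊥̸ Z | {V}.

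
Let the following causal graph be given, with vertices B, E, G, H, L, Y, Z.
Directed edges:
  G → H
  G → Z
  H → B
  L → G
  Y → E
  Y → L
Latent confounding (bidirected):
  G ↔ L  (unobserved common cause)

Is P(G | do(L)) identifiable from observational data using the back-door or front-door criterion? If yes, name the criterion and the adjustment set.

desc(L)\{L}={B,G,H,Z}; candidates ⊆ {E,Y}.
L↔G: latent back-door arc(s) into L.
size 0: {}; under {} L still reaches {B,E,G,H,Y,Z} ∋ G.
size 1: {E}, {Y}; under {E} L still reaches {B,G,H,Y,Z} ∋ G.
size 2: {E,Y}; under {E,Y} L still reaches {B,G,H,Z} ∋ G.
L↔G cannot be blocked by any observed set — no back-door set.
No mediator lies on a directed L→…→G path.
Neither criterion identifies P(G|do(L)) in this graph.

P(G|do(L)): not identifiable (no BD/FD set).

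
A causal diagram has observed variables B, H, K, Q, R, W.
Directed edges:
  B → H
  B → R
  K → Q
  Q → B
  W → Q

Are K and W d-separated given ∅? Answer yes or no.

Bayes-Ball from K | ∅ reaches {B,H,Q,R}.
W ∉ reach(K|∅) ⇒ K ⊥ W | ∅.

Yes — K ⊥ W | ∅.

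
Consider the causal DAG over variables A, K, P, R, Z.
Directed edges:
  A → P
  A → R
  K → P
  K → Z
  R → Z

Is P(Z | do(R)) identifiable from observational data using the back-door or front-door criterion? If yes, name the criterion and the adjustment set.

desc(R)\{R}={Z}; candidates ⊆ {A,K,P}.
∅: R⊥Z given ∅ in G with R→· removed — back-door holds.
P(Z|do(R)) = P(Z|R) — no adjustment needed.

P(Z|do(R)): backdoor, adjust for ∅.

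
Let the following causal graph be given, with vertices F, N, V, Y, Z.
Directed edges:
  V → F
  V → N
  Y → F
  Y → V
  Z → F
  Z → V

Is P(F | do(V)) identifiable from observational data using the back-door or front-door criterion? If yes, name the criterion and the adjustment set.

desc(V)\{V}={F,N}; candidates ⊆ {Y,Z}.
size 0: {}; under {} V still reaches {F,Y,Z} ∋ F.
size 1: {Y}, {Z}; under {Y} V still reaches {F,Z} ∋ F.
{Y,Z}: V⊥F given {Y,Z} in G with V→· removed — back-door holds.
P(F|do(V)) = Σ_{Y,Z} P(F|V,Y,Z)·P(Y,Z).

P(F|do(V)): backdoor, adjust for {Y, Z}.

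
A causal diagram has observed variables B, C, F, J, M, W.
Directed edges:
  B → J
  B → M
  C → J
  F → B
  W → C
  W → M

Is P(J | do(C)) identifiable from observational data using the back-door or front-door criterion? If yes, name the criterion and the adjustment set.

P(J|do(C)): backdoor, adjust for ∅.

desc(C)\{C}={J}; candidates ⊆ {B,F,M,W}.
∅: C⊥J given ∅ in G with C→· removed — back-door holds.
P(J|do(C)) = P(J|C) — no adjustment needed.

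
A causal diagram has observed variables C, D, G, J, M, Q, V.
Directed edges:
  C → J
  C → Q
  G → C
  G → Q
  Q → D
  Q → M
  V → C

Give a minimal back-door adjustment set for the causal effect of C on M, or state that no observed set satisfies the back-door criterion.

C→M: minimal back-door set {G}.

desc(C)\{C}={D,J,M,Q}; candidates ⊆ {G,V}.
size 0: {}; under {} C still reaches {D,G,M,Q,V} ∋ M.
{G}: C⊥M given {G} in G with C→· removed — back-door holds.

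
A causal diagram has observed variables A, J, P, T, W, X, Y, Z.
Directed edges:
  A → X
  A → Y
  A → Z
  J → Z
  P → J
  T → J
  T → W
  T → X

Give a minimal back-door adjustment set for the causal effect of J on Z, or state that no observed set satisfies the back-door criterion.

desc(J)\{J}={Z}; candidates ⊆ {A,P,T,W,X,Y}.
∅: J⊥Z given ∅ in G with J→· removed — back-door holds.

J→Z: minimal back-door set ∅.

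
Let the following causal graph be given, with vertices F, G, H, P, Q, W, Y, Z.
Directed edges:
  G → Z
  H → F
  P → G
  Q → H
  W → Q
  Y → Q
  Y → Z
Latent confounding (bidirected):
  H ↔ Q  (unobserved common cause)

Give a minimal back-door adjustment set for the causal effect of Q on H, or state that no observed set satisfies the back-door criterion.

Q→H: no observed back-door set.

desc(Q)\{Q}={F,H}; candidates ⊆ {G,P,W,Y,Z}.
Q↔H: latent back-door arc(s) into Q.
size 0: {}; under {} Q still reaches {F,H,W,Y,Z} ∋ H.
size 1: {G}, {P}, {W} …(+2); under {G} Q still reaches {F,H,W,Y,Z} ∋ H.
size 2: {G,P}, {G,W}, {G,Y} …(+7); under {G,P} Q still reaches {F,H,W,Y,Z} ∋ H.
Q↔H cannot be blocked by any observed set — no back-door set.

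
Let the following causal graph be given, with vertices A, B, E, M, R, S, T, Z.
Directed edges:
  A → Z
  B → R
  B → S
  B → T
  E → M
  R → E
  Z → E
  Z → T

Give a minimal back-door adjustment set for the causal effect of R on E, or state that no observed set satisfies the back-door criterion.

desc(R)\{R}={E,M}; candidates ⊆ {A,B,S,T,Z}.
∅: R⊥E given ∅ in G with R→· removed — back-door holds.

R→E: minimal back-door set ∅.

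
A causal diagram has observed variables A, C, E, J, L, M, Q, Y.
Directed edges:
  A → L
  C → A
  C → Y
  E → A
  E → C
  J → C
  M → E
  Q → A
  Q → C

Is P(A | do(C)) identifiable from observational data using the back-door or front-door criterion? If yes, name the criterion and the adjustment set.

P(A|do(C)): backdoor, adjust for {E, Q}.

desc(C)\{C}={A,L,Y}; candidates ⊆ {E,J,M,Q}.
size 0: {}; under {} C still reaches {A,E,J,L,M,Q} ∋ A.
size 1: {E}, {J}, {M} …(+1); under {E} C still reaches {A,J,L,Q} ∋ A.
{E,Q}: C⊥A given {E,Q} in G with C→· removed — back-door holds.
P(A|do(C)) = Σ_{E,Q} P(A|C,E,Q)·P(E,Q).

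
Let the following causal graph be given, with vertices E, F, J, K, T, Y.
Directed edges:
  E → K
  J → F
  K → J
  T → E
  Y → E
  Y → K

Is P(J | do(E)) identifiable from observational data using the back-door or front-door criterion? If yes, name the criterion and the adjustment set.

P(J|do(E)): backdoor, adjust for {Y}.

desc(E)\{E}={F,J,K}; candidates ⊆ {T,Y}.
size 0: {}; under {} E still reaches {F,J,K,T,Y} ∋ J.
{Y}: E⊥J given {Y} in G with E→· removed — back-door holds.
P(J|do(E)) = Σ_{Y} P(J|E,Y)·P(Y).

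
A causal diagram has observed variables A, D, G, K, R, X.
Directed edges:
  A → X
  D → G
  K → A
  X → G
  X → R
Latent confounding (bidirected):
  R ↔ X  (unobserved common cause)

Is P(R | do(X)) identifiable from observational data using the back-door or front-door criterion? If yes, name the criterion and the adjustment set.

P(R|do(X)): not identifiable (no BD/FD set).

desc(X)\{X}={G,R}; candidates ⊆ {A,D,K}.
X↔R: latent back-door arc(s) into X.
size 0: {}; under {} X still reaches {A,K,R} ∋ R.
size 1: {A}, {D}, {K}; under {A} X still reaches {R} ∋ R.
size 2: {A,D}, {A,K}, {D,K}; under {A,D} X still reaches {R} ∋ R.
X↔R cannot be blocked by any observed set — no back-door set.
No mediator lies on a directed X→…→R path.
Neither criterion identifies P(R|do(X)) in this graph.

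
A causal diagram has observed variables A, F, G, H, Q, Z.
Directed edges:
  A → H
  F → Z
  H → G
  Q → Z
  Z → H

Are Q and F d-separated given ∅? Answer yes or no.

Yes — Q ⊥ F | ∅.

Bayes-Ball from Q | ∅ reaches {G,H,Z}.
F ∉ reach(Q|∅) ⇒ Q ⊥ F | ∅.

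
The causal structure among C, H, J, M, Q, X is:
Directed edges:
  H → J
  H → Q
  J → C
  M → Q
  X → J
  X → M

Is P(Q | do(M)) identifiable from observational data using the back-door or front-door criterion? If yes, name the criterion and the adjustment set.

desc(M)\{M}={Q}; candidates ⊆ {C,H,J,X}.
∅: M⊥Q given ∅ in G with M→· removed — back-door holds.
P(Q|do(M)) = P(Q|M) — no adjustment needed.

P(Q|do(M)): backdoor, adjust for ∅.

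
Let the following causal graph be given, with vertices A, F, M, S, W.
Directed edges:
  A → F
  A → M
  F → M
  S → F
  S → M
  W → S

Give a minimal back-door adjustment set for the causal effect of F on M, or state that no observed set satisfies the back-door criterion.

F→M: minimal back-door set {A, S}.

desc(F)\{F}={M}; candidates ⊆ {A,S,W}.
size 0: {}; under {} F still reaches {A,M,S,W} ∋ M.
size 1: {A}, {S}, {W}; under {A} F still reaches {M,S,W} ∋ M.
{A,S}: F⊥M given {A,S} in G with F→· removed — back-door holds.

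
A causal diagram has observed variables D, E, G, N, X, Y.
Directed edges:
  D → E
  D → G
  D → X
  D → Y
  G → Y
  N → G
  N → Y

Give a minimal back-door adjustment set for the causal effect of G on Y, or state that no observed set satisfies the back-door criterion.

G→Y: minimal back-door set {D, N}.

desc(G)\{G}={Y}; candidates ⊆ {D,E,N,X}.
size 0: {}; under {} G still reaches {D,E,N,X,Y} ∋ Y.
size 1: {D}, {E}, {N} …(+1); under {D} G still reaches {N,Y} ∋ Y.
{D,N}: G⊥Y given {D,N} in G with G→· removed — back-door holds.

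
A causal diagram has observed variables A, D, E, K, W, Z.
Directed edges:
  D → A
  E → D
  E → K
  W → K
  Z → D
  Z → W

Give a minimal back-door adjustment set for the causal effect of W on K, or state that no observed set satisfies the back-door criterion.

W→K: minimal back-door set ∅.

desc(W)\{W}={K}; candidates ⊆ {A,D,E,Z}.
∅: W⊥K given ∅ in G with W→· removed — back-door holds.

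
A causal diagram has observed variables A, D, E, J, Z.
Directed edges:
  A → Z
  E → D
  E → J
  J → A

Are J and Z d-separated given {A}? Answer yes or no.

Yes — J ⊥ Z | {A}.

Bayes-Ball from J | {A} reaches {D,E}.
Z ∉ reach(J|{A}) ⇒ J ⊥ Z | {A}.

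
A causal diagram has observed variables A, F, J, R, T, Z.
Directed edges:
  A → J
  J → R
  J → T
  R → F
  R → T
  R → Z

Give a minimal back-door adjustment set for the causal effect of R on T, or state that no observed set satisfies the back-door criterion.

desc(R)\{R}={F,T,Z}; candidates ⊆ {A,J}.
size 0: {}; under {} R still reaches {A,J,T} ∋ T.
{J}: R⊥T given {J} in G with R→· removed — back-door holds.

R→T: minimal back-door set {J}.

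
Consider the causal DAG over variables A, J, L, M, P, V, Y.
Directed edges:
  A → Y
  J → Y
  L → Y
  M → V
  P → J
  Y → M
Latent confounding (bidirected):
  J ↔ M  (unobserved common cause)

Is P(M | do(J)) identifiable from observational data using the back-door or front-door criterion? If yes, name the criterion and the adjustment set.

P(M|do(J)): frontdoor, adjust for {Y}.

desc(J)\{J}={M,V,Y}; candidates ⊆ {A,L,P}.
J↔M: latent back-door arc(s) into J.
size 0: {}; under {} J still reaches {M,P,V} ∋ M.
size 1: {A}, {L}, {P}; under {A} J still reaches {M,P,V} ∋ M.
size 2: {A,L}, {A,P}, {L,P}; under {A,L} J still reaches {M,P,V} ∋ M.
J↔M cannot be blocked by any observed set — no back-door set.
{Y}: (i) intercepts every directed J→M path; (ii) no back-door J→{Y}; (iii) {J} blocks every back-door {Y}→M. Front-door holds.
P(M|do(J)) = Σ_{Y} P(Y|J) Σ_{J'} P(M|Y,J')P(J').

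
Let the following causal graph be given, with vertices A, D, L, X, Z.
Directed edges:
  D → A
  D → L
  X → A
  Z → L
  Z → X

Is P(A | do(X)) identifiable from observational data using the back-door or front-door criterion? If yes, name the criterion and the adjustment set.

P(A|do(X)): backdoor, adjust for ∅.

desc(X)\{X}={A}; candidates ⊆ {D,L,Z}.
∅: X⊥A given ∅ in G with X→· removed — back-door holds.
P(A|do(X)) = P(A|X) — no adjustment needed.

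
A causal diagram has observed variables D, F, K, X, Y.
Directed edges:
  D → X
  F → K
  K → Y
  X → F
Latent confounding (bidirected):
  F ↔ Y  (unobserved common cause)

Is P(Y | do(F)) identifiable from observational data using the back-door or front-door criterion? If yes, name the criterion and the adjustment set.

desc(F)\{F}={K,Y}; candidates ⊆ {D,X}.
F↔Y: latent back-door arc(s) into F.
size 0: {}; under {} F still reaches {D,X,Y} ∋ Y.
size 1: {D}, {X}; under {D} F still reaches {X,Y} ∋ Y.
size 2: {D,X}; under {D,X} F still reaches {Y} ∋ Y.
F↔Y cannot be blocked by any observed set — no back-door set.
{K}: (i) intercepts every directed F→Y path; (ii) no back-door F→{K}; (iii) {F} blocks every back-door {K}→Y. Front-door holds.
P(Y|do(F)) = Σ_{K} P(K|F) Σ_{F'} P(Y|K,F')P(F').

P(Y|do(F)): frontdoor, adjust for {K}.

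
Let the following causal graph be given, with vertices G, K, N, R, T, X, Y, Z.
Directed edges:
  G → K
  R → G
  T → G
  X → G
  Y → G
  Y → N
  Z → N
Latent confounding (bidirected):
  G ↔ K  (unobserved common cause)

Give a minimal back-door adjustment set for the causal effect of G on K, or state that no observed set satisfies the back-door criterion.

G→K: no observed back-door set.

desc(G)\{G}={K}; candidates ⊆ {N,R,T,X,Y,Z}.
G↔K: latent back-door arc(s) into G.
size 0: {}; under {} G still reaches {K,N,R,T,X,Y} ∋ K.
size 1: {N}, {R}, {T} …(+3); under {N} G still reaches {K,R,T,X,Y,Z} ∋ K.
size 2: {N,R}, {N,T}, {N,X} …(+12); under {N,R} G still reaches {K,T,X,Y,Z} ∋ K.
G↔K cannot be blocked by any observed set — no back-door set.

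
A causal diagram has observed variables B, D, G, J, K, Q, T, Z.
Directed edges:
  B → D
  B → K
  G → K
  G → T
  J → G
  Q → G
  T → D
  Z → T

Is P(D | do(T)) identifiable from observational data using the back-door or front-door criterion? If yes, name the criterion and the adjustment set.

P(D|do(T)): backdoor, adjust for ∅.

desc(T)\{T}={D}; candidates ⊆ {B,G,J,K,Q,Z}.
∅: T⊥D given ∅ in G with T→· removed — back-door holds.
P(D|do(T)) = P(D|T) — no adjustment needed.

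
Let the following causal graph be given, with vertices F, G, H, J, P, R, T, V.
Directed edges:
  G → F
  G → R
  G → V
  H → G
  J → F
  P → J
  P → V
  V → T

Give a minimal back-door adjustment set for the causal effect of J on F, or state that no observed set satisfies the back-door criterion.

desc(J)\{J}={F}; candidates ⊆ {G,H,P,R,T,V}.
∅: J⊥F given ∅ in G with J→· removed — back-door holds.

J→F: minimal back-door set ∅.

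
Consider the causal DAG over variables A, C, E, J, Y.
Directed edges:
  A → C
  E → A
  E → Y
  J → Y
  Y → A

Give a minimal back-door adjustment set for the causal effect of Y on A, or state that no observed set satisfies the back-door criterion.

desc(Y)\{Y}={A,C}; candidates ⊆ {E,J}.
size 0: {}; under {} Y still reaches {A,C,E,J} ∋ A.
{E}: Y⊥A given {E} in G with Y→· removed — back-door holds.

Y→A: minimal back-door set {E}.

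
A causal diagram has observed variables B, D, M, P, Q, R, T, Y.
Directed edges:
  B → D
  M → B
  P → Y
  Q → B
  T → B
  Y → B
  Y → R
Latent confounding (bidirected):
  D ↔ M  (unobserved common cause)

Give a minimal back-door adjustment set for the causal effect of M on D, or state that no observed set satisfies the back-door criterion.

M→D: no observed back-door set.

desc(M)\{M}={B,D}; candidates ⊆ {P,Q,R,T,Y}.
M↔D: latent back-door arc(s) into M.
size 0: {}; under {} M still reaches {D} ∋ D.
size 1: {P}, {Q}, {R} …(+2); under {P} M still reaches {D} ∋ D.
size 2: {P,Q}, {P,R}, {P,T} …(+7); under {P,Q} M still reaches {D} ∋ D.
M↔D cannot be blocked by any observed set — no back-door set.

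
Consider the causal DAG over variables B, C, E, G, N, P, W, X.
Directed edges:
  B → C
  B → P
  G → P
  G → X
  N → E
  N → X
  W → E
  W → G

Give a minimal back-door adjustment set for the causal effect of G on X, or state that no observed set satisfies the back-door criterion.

desc(G)\{G}={P,X}; candidates ⊆ {B,C,E,N,W}.
∅: G⊥X given ∅ in G with G→· removed — back-door holds.

G→X: minimal back-door set ∅.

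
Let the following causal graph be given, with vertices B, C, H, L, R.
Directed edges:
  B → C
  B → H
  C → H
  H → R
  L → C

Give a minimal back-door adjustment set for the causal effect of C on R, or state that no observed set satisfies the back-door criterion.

C→R: minimal back-door set {B}.

desc(C)\{C}={H,R}; candidates ⊆ {B,L}.
size 0: {}; under {} C still reaches {B,H,L,R} ∋ R.
{B}: C⊥R given {B} in G with C→· removed — back-door holds.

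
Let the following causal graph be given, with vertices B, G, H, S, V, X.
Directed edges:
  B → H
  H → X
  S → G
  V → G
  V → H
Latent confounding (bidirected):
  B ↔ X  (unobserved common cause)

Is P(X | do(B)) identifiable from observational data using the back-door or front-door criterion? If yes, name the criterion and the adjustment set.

P(X|do(B)): frontdoor, adjust for {H}.

desc(B)\{B}={H,X}; candidates ⊆ {G,S,V}.
B↔X: latent back-door arc(s) into B.
size 0: {}; under {} B still reaches {X} ∋ X.
size 1: {G}, {S}, {V}; under {G} B still reaches {X} ∋ X.
size 2: {G,S}, {G,V}, {S,V}; under {G,S} B still reaches {X} ∋ X.
B↔X cannot be blocked by any observed set — no back-door set.
{H}: (i) intercepts every directed B→X path; (ii) no back-door B→{H}; (iii) {B} blocks every back-door {H}→X. Front-door holds.
P(X|do(B)) = Σ_{H} P(H|B) Σ_{B'} P(X|H,B')P(B').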